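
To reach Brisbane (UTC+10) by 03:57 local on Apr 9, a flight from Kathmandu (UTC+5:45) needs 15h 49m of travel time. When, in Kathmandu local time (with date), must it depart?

Target arrival in UTC: 03:57 − 10:00 = 17:57 on Apr 8.
Subtract 15 hours and 49 minutes → departure 02:08 UTC on Apr 8.
Kathmandu is UTC+5:45: 02:08 + 5:45 = 07:53 on Apr 8.

07:53 on April 8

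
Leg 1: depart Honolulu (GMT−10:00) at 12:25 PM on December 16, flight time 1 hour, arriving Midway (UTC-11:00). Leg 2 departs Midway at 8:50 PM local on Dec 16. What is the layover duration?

8 hours 25 minutes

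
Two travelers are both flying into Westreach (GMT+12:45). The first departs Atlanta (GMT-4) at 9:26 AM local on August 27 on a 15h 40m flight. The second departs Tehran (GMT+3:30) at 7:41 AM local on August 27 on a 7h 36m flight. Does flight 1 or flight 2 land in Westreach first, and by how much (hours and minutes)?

the second, by 17 hours 19 minutes

Flight 1 in UTC: 9:26 AM + 4:00 = 1:26 PM on Aug 27.
+15 hours and 40 minutes → arrive 5:06 AM UTC on Aug 28.
Flight 2 in UTC: 7:41 AM − 3:30 = 4:11 AM on Aug 27.
+7 hours 36 minutes → arrive 11:47 AM UTC on Aug 27.
Flight 2 lands earlier by 17 hours 19 minutes.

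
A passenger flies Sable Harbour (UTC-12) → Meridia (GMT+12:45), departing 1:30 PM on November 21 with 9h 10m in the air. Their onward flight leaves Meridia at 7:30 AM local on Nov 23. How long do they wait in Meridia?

8 hours 5 minutes

Convert departure to UTC: 1:30 PM + 12:00 = 1:30 AM UTC on Nov 22.
Add 9 hours 10 minutes flight time → 10:40 AM UTC.
Meridia is UTC+12:45, so local arrival = 10:40 AM + 12:45 = 11:25 PM on Nov 22.
Layover = 7:30 AM − 11:25 PM (+1 day) = 8 hours 5 minutes.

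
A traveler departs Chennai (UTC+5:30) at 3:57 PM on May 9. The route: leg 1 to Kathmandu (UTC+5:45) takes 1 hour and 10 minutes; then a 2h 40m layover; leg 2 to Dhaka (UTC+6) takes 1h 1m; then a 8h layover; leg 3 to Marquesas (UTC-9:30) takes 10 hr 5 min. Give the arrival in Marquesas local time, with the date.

Convert departure to UTC: 3:57 PM − 5:30 = 10:27 AM UTC on May 9.
Add 1 hour 10 minutes leg 1 → 11:37 AM UTC.
Add 2 hours and 40 minutes layover in Kathmandu → 2:17 PM UTC.
Add 1 hour 1 minute leg 2 → 3:18 PM UTC.
Add 8 hours layover in Dhaka → 11:18 PM UTC.
Add 10 hours 5 minutes leg 3 → 9:23 AM UTC (May 10).
Marquesas is UTC−9:30, so local arrival = 9:23 AM − 9:30 = 11:53 PM on May 9.

11:53 PM on May 9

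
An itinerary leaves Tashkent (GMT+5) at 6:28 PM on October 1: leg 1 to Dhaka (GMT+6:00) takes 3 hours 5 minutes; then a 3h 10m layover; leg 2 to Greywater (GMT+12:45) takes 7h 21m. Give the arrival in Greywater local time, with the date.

Convert departure to UTC: 6:28 PM − 5:00 = 1:28 PM UTC on Oct 1.
Add 3 hours and 5 minutes leg 1 → 4:33 PM UTC.
Add 3 hours and 10 minutes layover in Dhaka → 7:43 PM UTC.
Add 7 hours and 21 minutes leg 2 → 3:04 AM UTC (Oct 2).
Greywater is UTC+12:45, so local arrival = 3:04 AM + 12:45 = 3:49 PM on Oct 2.

3:49 PM on October 2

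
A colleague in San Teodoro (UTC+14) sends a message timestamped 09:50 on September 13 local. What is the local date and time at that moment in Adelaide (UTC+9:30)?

Adelaide is 4:30 behind San Teodoro.
Shift by the zone difference: 09:50 − 4:30 = 05:20 on Sep 13 in Adelaide.

05:20 on September 13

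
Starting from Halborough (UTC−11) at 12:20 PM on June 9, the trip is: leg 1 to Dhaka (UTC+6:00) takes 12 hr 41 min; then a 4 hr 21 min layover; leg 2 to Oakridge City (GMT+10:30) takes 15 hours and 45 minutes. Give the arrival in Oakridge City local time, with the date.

6:37 PM on June 11

Convert departure to UTC: 12:20 PM + 11:00 = 11:20 PM UTC on Jun 9.
Add 12 hours 41 minutes leg 1 → 12:01 PM UTC (Jun 10).
Add 4 hours 21 minutes layover in Dhaka → 4:22 PM UTC.
Add 15 hours 45 minutes leg 2 → 8:07 AM UTC (Jun 11).
Oakridge City is UTC+10:30, so local arrival = 8:07 AM + 10:30 = 6:37 PM on Jun 11.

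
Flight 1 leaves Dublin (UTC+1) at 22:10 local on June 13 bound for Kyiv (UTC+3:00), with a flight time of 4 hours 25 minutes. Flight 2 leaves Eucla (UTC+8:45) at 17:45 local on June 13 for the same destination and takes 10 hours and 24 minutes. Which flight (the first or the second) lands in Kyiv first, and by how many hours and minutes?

the second, by 6 hours 11 minutes

Flight 1 in UTC: 22:10 − 1:00 = 21:10 on Jun 13.
+4 hours 25 minutes → arrive 01:35 UTC on Jun 14.
Flight 2 in UTC: 17:45 − 8:45 = 09:00 on Jun 13.
+10 hours 24 minutes → arrive 19:24 UTC on Jun 13.
Flight 2 lands earlier by 6 hours 11 minutes.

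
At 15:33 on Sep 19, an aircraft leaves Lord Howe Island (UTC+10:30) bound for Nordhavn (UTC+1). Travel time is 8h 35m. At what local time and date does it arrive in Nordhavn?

14:38 on September 19

Convert departure to UTC: 15:33 − 10:30 = 05:03 UTC on Sep 19.
Add 8 hours and 35 minutes travel time → 13:38 UTC.
Nordhavn is UTC+1:00, so local arrival = 13:38 + 1:00 = 14:38 on Sep 19.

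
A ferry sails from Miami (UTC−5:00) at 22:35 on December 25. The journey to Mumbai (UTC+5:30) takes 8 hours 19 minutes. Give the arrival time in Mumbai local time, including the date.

17:24 on December 26

Mumbai is 10:30 ahead of Miami.
After 8 hours 19 minutes it is 06:54 (Dec 26) in Miami.
Shift by the zone difference: 06:54 + 10:30 = 17:24 on Dec 26 in Mumbai.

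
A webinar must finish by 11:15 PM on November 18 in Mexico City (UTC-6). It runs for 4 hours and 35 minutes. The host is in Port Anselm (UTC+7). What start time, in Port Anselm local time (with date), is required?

7:40 AM on Nov 19

Target end time in UTC: 11:15 PM + 6:00 = 5:15 AM on Nov 19.
Subtract 4 hours and 35 minutes → start 12:40 AM UTC on Nov 19.
Port Anselm is UTC+7:00: 12:40 AM + 7:00 = 7:40 AM on Nov 19.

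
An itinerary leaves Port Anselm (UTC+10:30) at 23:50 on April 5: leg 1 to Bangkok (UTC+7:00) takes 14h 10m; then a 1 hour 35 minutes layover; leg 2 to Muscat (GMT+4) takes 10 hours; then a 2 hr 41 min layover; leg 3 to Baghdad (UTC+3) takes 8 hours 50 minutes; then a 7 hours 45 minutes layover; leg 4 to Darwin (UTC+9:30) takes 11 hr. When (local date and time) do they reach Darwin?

06:51 on April 8

Convert departure to UTC: 23:50 − 10:30 = 13:20 UTC on Apr 5.
Add 14 hours and 10 minutes leg 1 → 03:30 UTC (Apr 6).
Add 1 hour 35 minutes layover in Bangkok → 05:05 UTC.
Add 10 hours leg 2 → 15:05 UTC.
Add 2 hours 41 minutes layover in Muscat → 17:46 UTC.
Add 8 hours 50 minutes leg 3 → 02:36 UTC (Apr 7).
Add 7 hours 45 minutes layover in Baghdad → 10:21 UTC.
Add 11 hours leg 4 → 21:21 UTC.
Darwin is UTC+9:30, so local arrival = 21:21 + 9:30 = 06:51 on Apr 8.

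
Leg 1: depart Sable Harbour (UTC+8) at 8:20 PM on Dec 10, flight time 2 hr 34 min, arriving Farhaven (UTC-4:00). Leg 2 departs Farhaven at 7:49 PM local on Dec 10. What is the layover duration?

8 hours 55 minutes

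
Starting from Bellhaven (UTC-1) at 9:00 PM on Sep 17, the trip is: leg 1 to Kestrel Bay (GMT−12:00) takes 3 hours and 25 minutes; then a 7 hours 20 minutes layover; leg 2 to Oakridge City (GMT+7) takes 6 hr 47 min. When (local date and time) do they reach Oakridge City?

10:32 PM on September 18

Convert departure to UTC: 9:00 PM + 1:00 = 10:00 PM UTC on Sep 17.
Add 3 hours and 25 minutes leg 1 → 1:25 AM UTC (Sep 18).
Add 7 hours 20 minutes layover in Kestrel Bay → 8:45 AM UTC.
Add 6 hours 47 minutes leg 2 → 3:32 PM UTC.
Oakridge City is UTC+7:00, so local arrival = 3:32 PM + 7:00 = 10:32 PM on Sep 18.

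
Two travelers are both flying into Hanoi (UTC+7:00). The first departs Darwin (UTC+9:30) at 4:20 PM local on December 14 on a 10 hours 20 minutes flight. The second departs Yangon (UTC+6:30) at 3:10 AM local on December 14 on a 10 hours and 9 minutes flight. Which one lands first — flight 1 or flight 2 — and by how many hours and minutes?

the second, by 10 hours 21 minutes

Flight 1 in UTC: 4:20 PM − 9:30 = 6:50 AM on Dec 14.
+10 hours 20 minutes → arrive 5:10 PM UTC on Dec 14.
Flight 2 in UTC: 3:10 AM − 6:30 = 8:40 PM on Dec 13.
+10 hours and 9 minutes → arrive 6:49 AM UTC on Dec 14.
Flight 2 lands earlier by 10 hours 21 minutes.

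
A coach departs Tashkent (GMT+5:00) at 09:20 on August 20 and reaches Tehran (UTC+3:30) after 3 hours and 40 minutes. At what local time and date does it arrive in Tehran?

Tehran is 1:30 behind Tashkent.
After 3 hours and 40 minutes it is 13:00 in Tashkent.
Shift by the zone difference: 13:00 − 1:30 = 11:30 on Aug 20 in Tehran.

11:30 on August 20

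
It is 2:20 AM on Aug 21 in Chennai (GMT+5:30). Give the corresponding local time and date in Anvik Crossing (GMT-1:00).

Anvik Crossing is 6:30 behind Chennai.
Shift by the zone difference: 2:20 AM − 6:30 = 7:50 PM on Aug 20 in Anvik Crossing.

7:50 PM on Aug 20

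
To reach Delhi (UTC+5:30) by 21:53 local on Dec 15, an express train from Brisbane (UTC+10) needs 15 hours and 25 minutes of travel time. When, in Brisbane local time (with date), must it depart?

Target arrival in UTC: 21:53 − 5:30 = 16:23 on Dec 15.
Subtract 15 hours 25 minutes → departure 00:58 UTC on Dec 15.
Brisbane is UTC+10:00: 00:58 + 10:00 = 10:58 on Dec 15.

10:58 on December 15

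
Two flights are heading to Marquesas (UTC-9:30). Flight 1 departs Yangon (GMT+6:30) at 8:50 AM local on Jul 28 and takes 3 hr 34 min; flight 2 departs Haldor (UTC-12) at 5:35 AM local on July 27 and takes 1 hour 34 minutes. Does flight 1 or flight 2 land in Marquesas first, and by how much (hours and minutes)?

the second, by 10 hours 45 minutes

Flight 1 in UTC: 8:50 AM − 6:30 = 2:20 AM on Jul 28.
+3 hours and 34 minutes → arrive 5:54 AM UTC on Jul 28.
Flight 2 in UTC: 5:35 AM + 12:00 = 5:35 PM on Jul 27.
+1 hour and 34 minutes → arrive 7:09 PM UTC on Jul 27.
Flight 2 lands earlier by 10 hours 45 minutes.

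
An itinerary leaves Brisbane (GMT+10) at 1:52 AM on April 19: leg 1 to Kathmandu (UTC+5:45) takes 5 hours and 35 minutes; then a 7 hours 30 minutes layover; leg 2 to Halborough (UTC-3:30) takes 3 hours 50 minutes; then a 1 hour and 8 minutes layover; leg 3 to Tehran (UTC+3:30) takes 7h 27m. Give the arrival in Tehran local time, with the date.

8:52 PM on April 19

Convert departure to UTC: 1:52 AM − 10:00 = 3:52 PM UTC on Apr 18.
Add 5 hours 35 minutes leg 1 → 9:27 PM UTC.
Add 7 hours 30 minutes layover in Kathmandu → 4:57 AM UTC (Apr 19).
Add 3 hours 50 minutes leg 2 → 8:47 AM UTC.
Add 1 hour and 8 minutes layover in Halborough → 9:55 AM UTC.
Add 7 hours 27 minutes leg 3 → 5:22 PM UTC.
Tehran is UTC+3:30, so local arrival = 5:22 PM + 3:30 = 8:52 PM on Apr 19.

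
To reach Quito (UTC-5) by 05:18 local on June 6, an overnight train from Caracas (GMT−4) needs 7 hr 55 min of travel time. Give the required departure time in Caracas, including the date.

Target arrival in UTC: 05:18 + 5:00 = 10:18 on Jun 6.
Subtract 7 hours 55 minutes → departure 02:23 UTC on Jun 6.
Caracas is UTC−4:00: 02:23 − 4:00 = 22:23 on Jun 5.

22:23 on June 5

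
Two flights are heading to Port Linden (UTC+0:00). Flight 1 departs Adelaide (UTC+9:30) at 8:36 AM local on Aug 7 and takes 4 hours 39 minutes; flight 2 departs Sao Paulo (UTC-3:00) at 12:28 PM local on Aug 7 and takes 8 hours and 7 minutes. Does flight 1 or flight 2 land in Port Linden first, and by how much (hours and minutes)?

the first, by 19 hours 50 minutes

Flight 1 in UTC: 8:36 AM − 9:30 = 11:06 PM on Aug 6.
+4 hours and 39 minutes → arrive 3:45 AM UTC on Aug 7.
Flight 2 in UTC: 12:28 PM + 3:00 = 3:28 PM on Aug 7.
+8 hours and 7 minutes → arrive 11:35 PM UTC on Aug 7.
Flight 1 lands earlier by 19 hours 50 minutes.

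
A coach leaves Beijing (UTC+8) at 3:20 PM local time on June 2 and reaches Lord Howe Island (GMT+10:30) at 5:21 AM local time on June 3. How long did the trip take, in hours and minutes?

11 hours 31 minutes

Lord Howe Island is 2:30 ahead of Beijing.
Clock-face elapsed time (ignoring zones) is 14 hours 1 minute.
Actual elapsed = 14 hours 1 minute − 2:30 = 11 hours 31 minutes.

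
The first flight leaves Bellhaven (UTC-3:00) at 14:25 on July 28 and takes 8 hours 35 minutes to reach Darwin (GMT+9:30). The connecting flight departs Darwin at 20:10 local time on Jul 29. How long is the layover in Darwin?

8 hours 40 minutes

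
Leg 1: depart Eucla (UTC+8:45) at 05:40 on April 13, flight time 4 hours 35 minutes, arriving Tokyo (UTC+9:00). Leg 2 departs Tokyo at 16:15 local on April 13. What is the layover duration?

5 hours 45 minutes

Convert departure to UTC: 05:40 − 8:45 = 20:55 UTC on Apr 12.
Add 4 hours 35 minutes flight time → 01:30 UTC (Apr 13).
Tokyo is UTC+9:00, so local arrival = 01:30 + 9:00 = 10:30 on Apr 13.
Layover = 16:15 − 10:30 = 5 hours 45 minutes.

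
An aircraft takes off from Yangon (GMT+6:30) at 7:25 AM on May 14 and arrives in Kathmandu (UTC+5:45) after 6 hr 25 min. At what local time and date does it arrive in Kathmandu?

Kathmandu is 0:45 behind Yangon.
After 6 hours and 25 minutes it is 1:50 PM in Yangon.
Shift by the zone difference: 1:50 PM − 0:45 = 1:05 PM on May 14 in Kathmandu.

1:05 PM on May 14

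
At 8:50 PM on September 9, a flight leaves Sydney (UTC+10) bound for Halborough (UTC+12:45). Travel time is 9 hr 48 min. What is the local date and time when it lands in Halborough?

9:23 AM on Sep 10

Convert departure to UTC: 8:50 PM − 10:00 = 10:50 AM UTC on Sep 9.
Add 9 hours 48 minutes travel time → 8:38 PM UTC.
Halborough is UTC+12:45, so local arrival = 8:38 PM + 12:45 = 9:23 AM on Sep 10.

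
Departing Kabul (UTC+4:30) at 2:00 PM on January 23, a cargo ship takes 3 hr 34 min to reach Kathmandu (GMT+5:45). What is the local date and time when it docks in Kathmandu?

6:49 PM on Jan 23

Convert departure to UTC: 2:00 PM − 4:30 = 9:30 AM UTC on Jan 23.
Add 3 hours and 34 minutes travel time → 1:04 PM UTC.
Kathmandu is UTC+5:45, so local arrival = 1:04 PM + 5:45 = 6:49 PM on Jan 23.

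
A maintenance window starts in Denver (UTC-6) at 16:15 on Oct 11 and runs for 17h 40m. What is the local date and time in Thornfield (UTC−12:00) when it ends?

03:55 on October 12

Thornfield is 6:00 behind Denver.
After 17 hours and 40 minutes it is 09:55 (Oct 12) in Denver.
Shift by the zone difference: 09:55 − 6:00 = 03:55 on Oct 12 in Thornfield.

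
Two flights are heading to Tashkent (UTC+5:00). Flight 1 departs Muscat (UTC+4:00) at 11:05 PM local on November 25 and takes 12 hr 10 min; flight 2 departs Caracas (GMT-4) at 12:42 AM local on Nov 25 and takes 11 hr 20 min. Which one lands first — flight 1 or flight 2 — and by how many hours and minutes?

Flight 1 in UTC: 11:05 PM − 4:00 = 7:05 PM on Nov 25.
+12 hours 10 minutes → arrive 7:15 AM UTC on Nov 26.
Flight 2 in UTC: 12:42 AM + 4:00 = 4:42 AM on Nov 25.
+11 hours 20 minutes → arrive 4:02 PM UTC on Nov 25.
Flight 2 lands earlier by 15 hours 13 minutes.

the second, by 15 hours 13 minutes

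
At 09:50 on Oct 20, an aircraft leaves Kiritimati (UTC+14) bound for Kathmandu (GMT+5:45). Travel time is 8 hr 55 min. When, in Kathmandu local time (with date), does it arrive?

10:30 on Oct 20

Convert departure to UTC: 09:50 − 14:00 = 19:50 UTC on Oct 19.
Add 8 hours and 55 minutes travel time → 04:45 UTC (Oct 20).
Kathmandu is UTC+5:45, so local arrival = 04:45 + 5:45 = 10:30 on Oct 20.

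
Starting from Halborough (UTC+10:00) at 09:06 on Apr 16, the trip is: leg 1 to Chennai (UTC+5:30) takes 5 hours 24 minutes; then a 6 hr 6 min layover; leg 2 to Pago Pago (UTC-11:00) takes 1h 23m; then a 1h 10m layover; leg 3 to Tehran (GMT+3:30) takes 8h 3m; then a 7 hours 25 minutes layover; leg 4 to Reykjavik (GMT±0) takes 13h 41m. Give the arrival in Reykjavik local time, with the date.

Convert departure to UTC: 09:06 − 10:00 = 23:06 UTC on Apr 15.
Add 5 hours and 24 minutes leg 1 → 04:30 UTC (Apr 16).
Add 6 hours 6 minutes layover in Chennai → 10:36 UTC.
Add 1 hour and 23 minutes leg 2 → 11:59 UTC.
Add 1 hour and 10 minutes layover in Pago Pago → 13:09 UTC.
Add 8 hours and 3 minutes leg 3 → 21:12 UTC.
Add 7 hours 25 minutes layover in Tehran → 04:37 UTC (Apr 17).
Add 13 hours and 41 minutes leg 4 → 18:18 UTC.
Reykjavik is UTC+0, so local arrival is the same: 18:18 on Apr 17.

18:18 on April 17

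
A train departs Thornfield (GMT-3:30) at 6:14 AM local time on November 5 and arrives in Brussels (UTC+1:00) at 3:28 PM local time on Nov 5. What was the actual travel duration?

4 hours 44 minutes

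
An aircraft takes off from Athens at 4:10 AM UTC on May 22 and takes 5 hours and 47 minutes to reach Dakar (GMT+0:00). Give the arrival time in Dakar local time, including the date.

9:57 AM on May 22

Departure is given in UTC: 4:10 AM on May 22.
Add 5 hours 47 minutes → 9:57 AM UTC.
Dakar is UTC+0, so local arrival is 9:57 AM on May 22.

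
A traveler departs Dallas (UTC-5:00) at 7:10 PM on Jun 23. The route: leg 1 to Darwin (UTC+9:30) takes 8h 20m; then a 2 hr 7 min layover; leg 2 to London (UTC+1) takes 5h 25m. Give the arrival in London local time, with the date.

5:02 PM on June 24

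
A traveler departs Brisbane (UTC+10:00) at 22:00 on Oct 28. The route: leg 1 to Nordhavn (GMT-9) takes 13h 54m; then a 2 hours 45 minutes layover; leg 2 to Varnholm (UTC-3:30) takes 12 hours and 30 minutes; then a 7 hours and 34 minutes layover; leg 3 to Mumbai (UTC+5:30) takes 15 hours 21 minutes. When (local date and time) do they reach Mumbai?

21:34 on Oct 30

Convert departure to UTC: 22:00 − 10:00 = 12:00 UTC on Oct 28.
Add 13 hours 54 minutes leg 1 → 01:54 UTC (Oct 29).
Add 2 hours and 45 minutes layover in Nordhavn → 04:39 UTC.
Add 12 hours 30 minutes leg 2 → 17:09 UTC.
Add 7 hours and 34 minutes layover in Varnholm → 00:43 UTC (Oct 30).
Add 15 hours 21 minutes leg 3 → 16:04 UTC.
Mumbai is UTC+5:30, so local arrival = 16:04 + 5:30 = 21:34 on Oct 30.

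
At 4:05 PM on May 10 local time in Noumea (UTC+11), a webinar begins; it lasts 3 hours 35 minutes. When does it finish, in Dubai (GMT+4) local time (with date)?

12:40 PM on May 10

Dubai is 7:00 behind Noumea.
After 3 hours and 35 minutes it is 7:40 PM in Noumea.
Shift by the zone difference: 7:40 PM − 7:00 = 12:40 PM on May 10 in Dubai.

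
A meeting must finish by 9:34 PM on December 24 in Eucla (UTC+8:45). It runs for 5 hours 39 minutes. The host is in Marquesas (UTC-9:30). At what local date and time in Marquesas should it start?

9:40 PM on December 23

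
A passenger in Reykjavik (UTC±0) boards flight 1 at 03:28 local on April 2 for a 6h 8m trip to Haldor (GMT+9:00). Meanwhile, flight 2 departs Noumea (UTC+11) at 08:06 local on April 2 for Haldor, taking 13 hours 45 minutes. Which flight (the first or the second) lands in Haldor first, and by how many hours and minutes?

Flight 1 departs at 03:28 UTC (Apr 2).
+6 hours 8 minutes → arrive 09:36 UTC on Apr 2.
Flight 2 in UTC: 08:06 − 11:00 = 21:06 on Apr 1.
+13 hours and 45 minutes → arrive 10:51 UTC on Apr 2.
Flight 1 lands earlier by 1 hour 15 minutes.

the first, by 1 hour 15 minutes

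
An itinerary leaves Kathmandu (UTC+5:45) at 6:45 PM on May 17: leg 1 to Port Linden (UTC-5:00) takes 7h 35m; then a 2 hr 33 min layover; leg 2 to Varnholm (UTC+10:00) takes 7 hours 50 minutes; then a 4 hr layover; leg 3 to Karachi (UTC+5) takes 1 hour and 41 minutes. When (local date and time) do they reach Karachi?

Convert departure to UTC: 6:45 PM − 5:45 = 1:00 PM UTC on May 17.
Add 7 hours 35 minutes leg 1 → 8:35 PM UTC.
Add 2 hours 33 minutes layover in Port Linden → 11:08 PM UTC.
Add 7 hours 50 minutes leg 2 → 6:58 AM UTC (May 18).
Add 4 hours layover in Varnholm → 10:58 AM UTC.
Add 1 hour and 41 minutes leg 3 → 12:39 PM UTC.
Karachi is UTC+5:00, so local arrival = 12:39 PM + 5:00 = 5:39 PM on May 18.

5:39 PM on May 18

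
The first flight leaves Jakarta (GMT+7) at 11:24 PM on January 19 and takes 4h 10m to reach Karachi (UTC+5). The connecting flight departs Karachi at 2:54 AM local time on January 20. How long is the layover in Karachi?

1 hour 20 minutes

Convert departure to UTC: 11:24 PM − 7:00 = 4:24 PM UTC on Jan 19.
Add 4 hours 10 minutes flight time → 8:34 PM UTC.
Karachi is UTC+5:00, so local arrival = 8:34 PM + 5:00 = 1:34 AM on Jan 20.
Layover = 2:54 AM − 1:34 AM = 1 hour 20 minutes.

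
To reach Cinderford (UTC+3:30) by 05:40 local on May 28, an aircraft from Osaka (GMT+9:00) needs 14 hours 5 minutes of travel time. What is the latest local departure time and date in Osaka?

21:05 on May 27

Target arrival in UTC: 05:40 − 3:30 = 02:10 on May 28.
Subtract 14 hours 5 minutes → departure 12:05 UTC on May 27.
Osaka is UTC+9:00: 12:05 + 9:00 = 21:05 on May 27.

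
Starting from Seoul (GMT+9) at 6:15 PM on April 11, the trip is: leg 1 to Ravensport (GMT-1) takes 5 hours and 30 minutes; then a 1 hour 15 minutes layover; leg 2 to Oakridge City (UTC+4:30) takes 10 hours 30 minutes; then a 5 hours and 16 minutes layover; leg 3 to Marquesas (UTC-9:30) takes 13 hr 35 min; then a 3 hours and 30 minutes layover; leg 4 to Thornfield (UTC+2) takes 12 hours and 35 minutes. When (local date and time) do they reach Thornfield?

Convert departure to UTC: 6:15 PM − 9:00 = 9:15 AM UTC on Apr 11.
Add 5 hours 30 minutes leg 1 → 2:45 PM UTC.
Add 1 hour and 15 minutes layover in Ravensport → 4:00 PM UTC.
Add 10 hours and 30 minutes leg 2 → 2:30 AM UTC (Apr 12).
Add 5 hours and 16 minutes layover in Oakridge City → 7:46 AM UTC.
Add 13 hours and 35 minutes leg 3 → 9:21 PM UTC.
Add 3 hours and 30 minutes layover in Marquesas → 12:51 AM UTC (Apr 13).
Add 12 hours 35 minutes leg 4 → 1:26 PM UTC.
Thornfield is UTC+2:00, so local arrival = 1:26 PM + 2:00 = 3:26 PM on Apr 13.

3:26 PM on April 13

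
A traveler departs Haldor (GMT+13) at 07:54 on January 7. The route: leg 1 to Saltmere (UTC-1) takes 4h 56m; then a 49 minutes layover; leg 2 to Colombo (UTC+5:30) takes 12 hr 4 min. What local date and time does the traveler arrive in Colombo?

18:13 on January 7

Convert departure to UTC: 07:54 − 13:00 = 18:54 UTC on Jan 6.
Add 4 hours and 56 minutes leg 1 → 23:50 UTC.
Add 49 minutes layover in Saltmere → 00:39 UTC (Jan 7).
Add 12 hours and 4 minutes leg 2 → 12:43 UTC.
Colombo is UTC+5:30, so local arrival = 12:43 + 5:30 = 18:13 on Jan 7.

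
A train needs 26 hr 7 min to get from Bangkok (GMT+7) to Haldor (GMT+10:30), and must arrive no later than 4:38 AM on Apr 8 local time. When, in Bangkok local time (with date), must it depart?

11:01 PM on April 6

Target arrival in UTC: 4:38 AM − 10:30 = 6:08 PM on Apr 7.
Subtract 26 hours and 7 minutes → departure 4:01 PM UTC on Apr 6.
Bangkok is UTC+7:00: 4:01 PM + 7:00 = 11:01 PM on Apr 6.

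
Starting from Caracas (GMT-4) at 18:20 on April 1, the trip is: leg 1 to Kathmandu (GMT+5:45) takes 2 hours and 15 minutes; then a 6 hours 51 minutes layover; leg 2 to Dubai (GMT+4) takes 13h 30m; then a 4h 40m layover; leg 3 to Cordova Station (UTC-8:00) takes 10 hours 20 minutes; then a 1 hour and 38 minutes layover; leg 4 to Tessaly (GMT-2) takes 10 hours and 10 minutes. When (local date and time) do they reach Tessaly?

Convert departure to UTC: 18:20 + 4:00 = 22:20 UTC on Apr 1.
Add 2 hours and 15 minutes leg 1 → 00:35 UTC (Apr 2).
Add 6 hours 51 minutes layover in Kathmandu → 07:26 UTC.
Add 13 hours and 30 minutes leg 2 → 20:56 UTC.
Add 4 hours 40 minutes layover in Dubai → 01:36 UTC (Apr 3).
Add 10 hours and 20 minutes leg 3 → 11:56 UTC.
Add 1 hour 38 minutes layover in Cordova Station → 13:34 UTC.
Add 10 hours and 10 minutes leg 4 → 23:44 UTC.
Tessaly is UTC−2:00, so local arrival = 23:44 − 2:00 = 21:44 on Apr 3.

21:44 on April 3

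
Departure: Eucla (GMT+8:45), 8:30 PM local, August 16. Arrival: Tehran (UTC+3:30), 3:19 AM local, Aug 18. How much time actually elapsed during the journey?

Departure in UTC: 8:30 PM − 8:45 = 11:45 AM on Aug 16.
Arrival in UTC: 3:19 AM − 3:30 = 11:49 PM on Aug 17.
Elapsed = 11:49 PM − 11:45 AM (+1 day) = 36 hours 4 minutes.

36 hours 4 minutes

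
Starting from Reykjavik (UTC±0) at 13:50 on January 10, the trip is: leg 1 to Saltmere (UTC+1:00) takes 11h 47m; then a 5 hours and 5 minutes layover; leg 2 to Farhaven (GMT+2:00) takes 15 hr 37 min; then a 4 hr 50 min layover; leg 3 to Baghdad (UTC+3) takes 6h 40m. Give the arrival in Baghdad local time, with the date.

Reykjavik is at UTC+0, so departure is already 13:50 UTC on Jan 10.
Add 11 hours and 47 minutes leg 1 → 01:37 UTC (Jan 11).
Add 5 hours and 5 minutes layover in Saltmere → 06:42 UTC.
Add 15 hours 37 minutes leg 2 → 22:19 UTC.
Add 4 hours 50 minutes layover in Farhaven → 03:09 UTC (Jan 12).
Add 6 hours and 40 minutes leg 3 → 09:49 UTC.
Baghdad is UTC+3:00, so local arrival = 09:49 + 3:00 = 12:49 on Jan 12.

12:49 on Jan 12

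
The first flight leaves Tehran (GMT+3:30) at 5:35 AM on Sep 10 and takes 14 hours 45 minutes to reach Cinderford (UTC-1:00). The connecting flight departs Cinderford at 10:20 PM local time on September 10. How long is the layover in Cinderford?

6 hours 30 minutes

Convert departure to UTC: 5:35 AM − 3:30 = 2:05 AM UTC on Sep 10.
Add 14 hours 45 minutes flight time → 4:50 PM UTC.
Cinderford is UTC−1:00, so local arrival = 4:50 PM − 1:00 = 3:50 PM on Sep 10.
Layover = 10:20 PM − 3:50 PM = 6 hours 30 minutes.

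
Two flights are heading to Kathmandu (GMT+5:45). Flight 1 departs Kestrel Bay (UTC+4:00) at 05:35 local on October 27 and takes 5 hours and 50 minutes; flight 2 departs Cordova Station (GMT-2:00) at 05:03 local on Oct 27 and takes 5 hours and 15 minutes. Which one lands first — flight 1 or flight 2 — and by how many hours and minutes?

the first, by 4 hours 53 minutes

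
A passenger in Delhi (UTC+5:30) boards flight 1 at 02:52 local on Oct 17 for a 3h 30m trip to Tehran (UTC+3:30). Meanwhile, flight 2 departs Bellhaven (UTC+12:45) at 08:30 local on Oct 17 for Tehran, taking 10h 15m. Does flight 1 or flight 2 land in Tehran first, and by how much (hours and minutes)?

the first, by 5 hours 8 minutes

Flight 1 in UTC: 02:52 − 5:30 = 21:22 on Oct 16.
+3 hours 30 minutes → arrive 00:52 UTC on Oct 17.
Flight 2 in UTC: 08:30 − 12:45 = 19:45 on Oct 16.
+10 hours and 15 minutes → arrive 06:00 UTC on Oct 17.
Flight 1 lands earlier by 5 hours 8 minutes.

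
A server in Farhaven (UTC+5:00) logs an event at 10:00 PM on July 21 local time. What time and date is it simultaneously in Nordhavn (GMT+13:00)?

6:00 AM on Jul 22

In UTC: 10:00 PM − 5:00 = 5:00 PM on Jul 21.
Nordhavn is UTC+13:00: 5:00 PM + 13:00 = 6:00 AM on Jul 22.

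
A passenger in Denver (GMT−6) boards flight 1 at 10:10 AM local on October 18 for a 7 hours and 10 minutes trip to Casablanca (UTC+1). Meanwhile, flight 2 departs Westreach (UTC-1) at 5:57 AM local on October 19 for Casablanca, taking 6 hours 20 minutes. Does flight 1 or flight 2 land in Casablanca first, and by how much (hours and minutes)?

the first, by 13 hours 57 minutes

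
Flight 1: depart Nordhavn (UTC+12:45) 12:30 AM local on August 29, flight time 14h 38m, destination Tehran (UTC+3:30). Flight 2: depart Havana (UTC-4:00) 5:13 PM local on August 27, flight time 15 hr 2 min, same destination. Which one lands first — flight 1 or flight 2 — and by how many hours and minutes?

the second, by 14 hours 8 minutes

Flight 1 in UTC: 12:30 AM − 12:45 = 11:45 AM on Aug 28.
+14 hours 38 minutes → arrive 2:23 AM UTC on Aug 29.
Flight 2 in UTC: 5:13 PM + 4:00 = 9:13 PM on Aug 27.
+15 hours and 2 minutes → arrive 12:15 PM UTC on Aug 28.
Flight 2 lands earlier by 14 hours 8 minutes.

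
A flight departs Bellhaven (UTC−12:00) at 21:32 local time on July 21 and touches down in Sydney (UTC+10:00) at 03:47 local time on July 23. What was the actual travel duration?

8 hours 15 minutes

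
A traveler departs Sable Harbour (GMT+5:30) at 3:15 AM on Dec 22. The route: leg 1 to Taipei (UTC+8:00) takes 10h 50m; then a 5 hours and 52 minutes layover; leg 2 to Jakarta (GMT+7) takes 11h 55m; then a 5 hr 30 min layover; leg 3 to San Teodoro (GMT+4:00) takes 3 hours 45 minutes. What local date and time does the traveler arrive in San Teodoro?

Convert departure to UTC: 3:15 AM − 5:30 = 9:45 PM UTC on Dec 21.
Add 10 hours and 50 minutes leg 1 → 8:35 AM UTC (Dec 22).
Add 5 hours 52 minutes layover in Taipei → 2:27 PM UTC.
Add 11 hours 55 minutes leg 2 → 2:22 AM UTC (Dec 23).
Add 5 hours and 30 minutes layover in Jakarta → 7:52 AM UTC.
Add 3 hours and 45 minutes leg 3 → 11:37 AM UTC.
San Teodoro is UTC+4:00, so local arrival = 11:37 AM + 4:00 = 3:37 PM on Dec 23.

3:37 PM on December 23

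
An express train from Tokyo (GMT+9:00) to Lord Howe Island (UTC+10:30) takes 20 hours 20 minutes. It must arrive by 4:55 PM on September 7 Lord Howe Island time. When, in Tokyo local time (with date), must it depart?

7:05 PM on September 6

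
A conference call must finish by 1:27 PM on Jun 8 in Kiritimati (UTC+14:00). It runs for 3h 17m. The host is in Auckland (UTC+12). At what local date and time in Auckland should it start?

8:10 AM on June 8

Target end time in UTC: 1:27 PM − 14:00 = 11:27 PM on Jun 7.
Subtract 3 hours and 17 minutes → start 8:10 PM UTC on Jun 7.
Auckland is UTC+12:00: 8:10 PM + 12:00 = 8:10 AM on Jun 8.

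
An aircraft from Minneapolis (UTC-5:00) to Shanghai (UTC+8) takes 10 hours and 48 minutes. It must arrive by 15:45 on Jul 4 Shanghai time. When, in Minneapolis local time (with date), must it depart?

15:57 on July 3

Target arrival in UTC: 15:45 − 8:00 = 07:45 on Jul 4.
Subtract 10 hours 48 minutes → departure 20:57 UTC on Jul 3.
Minneapolis is UTC−5:00: 20:57 − 5:00 = 15:57 on Jul 3.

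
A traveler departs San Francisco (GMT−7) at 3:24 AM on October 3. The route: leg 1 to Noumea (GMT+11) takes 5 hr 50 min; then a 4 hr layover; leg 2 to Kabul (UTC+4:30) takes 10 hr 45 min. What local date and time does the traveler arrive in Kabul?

Convert departure to UTC: 3:24 AM + 7:00 = 10:24 AM UTC on Oct 3.
Add 5 hours 50 minutes leg 1 → 4:14 PM UTC.
Add 4 hours layover in Noumea → 8:14 PM UTC.
Add 10 hours 45 minutes leg 2 → 6:59 AM UTC (Oct 4).
Kabul is UTC+4:30, so local arrival = 6:59 AM + 4:30 = 11:29 AM on Oct 4.

11:29 AM on October 4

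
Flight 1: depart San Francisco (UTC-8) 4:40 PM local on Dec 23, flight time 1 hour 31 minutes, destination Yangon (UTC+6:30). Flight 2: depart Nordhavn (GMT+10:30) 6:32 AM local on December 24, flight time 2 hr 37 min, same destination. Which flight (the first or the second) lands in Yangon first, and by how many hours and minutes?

Flight 1 in UTC: 4:40 PM + 8:00 = 12:40 AM on Dec 24.
+1 hour and 31 minutes → arrive 2:11 AM UTC on Dec 24.
Flight 2 in UTC: 6:32 AM − 10:30 = 8:02 PM on Dec 23.
+2 hours and 37 minutes → arrive 10:39 PM UTC on Dec 23.
Flight 2 lands earlier by 3 hours 32 minutes.

the second, by 3 hours 32 minutes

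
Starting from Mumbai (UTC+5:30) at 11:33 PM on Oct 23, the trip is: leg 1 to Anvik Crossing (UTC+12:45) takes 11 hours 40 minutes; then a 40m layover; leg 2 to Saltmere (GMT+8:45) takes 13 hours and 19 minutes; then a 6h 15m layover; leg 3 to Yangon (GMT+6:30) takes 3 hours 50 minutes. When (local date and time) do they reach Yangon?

12:17 PM on Oct 25

Convert departure to UTC: 11:33 PM − 5:30 = 6:03 PM UTC on Oct 23.
Add 11 hours 40 minutes leg 1 → 5:43 AM UTC (Oct 24).
Add 40 minutes layover in Anvik Crossing → 6:23 AM UTC.
Add 13 hours 19 minutes leg 2 → 7:42 PM UTC.
Add 6 hours 15 minutes layover in Saltmere → 1:57 AM UTC (Oct 25).
Add 3 hours 50 minutes leg 3 → 5:47 AM UTC.
Yangon is UTC+6:30, so local arrival = 5:47 AM + 6:30 = 12:17 PM on Oct 25.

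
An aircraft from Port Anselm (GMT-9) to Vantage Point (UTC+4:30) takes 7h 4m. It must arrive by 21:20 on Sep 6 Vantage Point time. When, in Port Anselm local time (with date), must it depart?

00:46 on September 6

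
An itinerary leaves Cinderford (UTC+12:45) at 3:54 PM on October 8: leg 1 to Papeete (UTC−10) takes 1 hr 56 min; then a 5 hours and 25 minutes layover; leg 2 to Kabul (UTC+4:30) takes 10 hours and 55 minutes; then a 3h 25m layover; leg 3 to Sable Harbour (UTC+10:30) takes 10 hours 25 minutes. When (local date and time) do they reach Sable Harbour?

Convert departure to UTC: 3:54 PM − 12:45 = 3:09 AM UTC on Oct 8.
Add 1 hour 56 minutes leg 1 → 5:05 AM UTC.
Add 5 hours and 25 minutes layover in Papeete → 10:30 AM UTC.
Add 10 hours and 55 minutes leg 2 → 9:25 PM UTC.
Add 3 hours and 25 minutes layover in Kabul → 12:50 AM UTC (Oct 9).
Add 10 hours and 25 minutes leg 3 → 11:15 AM UTC.
Sable Harbour is UTC+10:30, so local arrival = 11:15 AM + 10:30 = 9:45 PM on Oct 9.

9:45 PM on October 9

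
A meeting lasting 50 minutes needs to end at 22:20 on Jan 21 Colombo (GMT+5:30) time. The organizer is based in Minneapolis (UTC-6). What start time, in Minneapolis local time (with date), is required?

Target end time in UTC: 22:20 − 5:30 = 16:50 on Jan 21.
Subtract 50 minutes → start 16:00 UTC on Jan 21.
Minneapolis is UTC−6:00: 16:00 − 6:00 = 10:00 on Jan 21.

10:00 on Jan 21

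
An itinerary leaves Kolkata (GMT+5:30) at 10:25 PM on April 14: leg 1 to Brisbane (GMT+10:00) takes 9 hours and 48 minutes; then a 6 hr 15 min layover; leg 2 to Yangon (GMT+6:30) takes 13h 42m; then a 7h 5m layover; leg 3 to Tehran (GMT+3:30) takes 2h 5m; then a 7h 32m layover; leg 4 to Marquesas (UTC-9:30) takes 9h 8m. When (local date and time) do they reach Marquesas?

Convert departure to UTC: 10:25 PM − 5:30 = 4:55 PM UTC on Apr 14.
Add 9 hours 48 minutes leg 1 → 2:43 AM UTC (Apr 15).
Add 6 hours and 15 minutes layover in Brisbane → 8:58 AM UTC.
Add 13 hours 42 minutes leg 2 → 10:40 PM UTC.
Add 7 hours 5 minutes layover in Yangon → 5:45 AM UTC (Apr 16).
Add 2 hours and 5 minutes leg 3 → 7:50 AM UTC.
Add 7 hours 32 minutes layover in Tehran → 3:22 PM UTC.
Add 9 hours and 8 minutes leg 4 → 12:30 AM UTC (Apr 17).
Marquesas is UTC−9:30, so local arrival = 12:30 AM − 9:30 = 3:00 PM on Apr 16.

3:00 PM on April 16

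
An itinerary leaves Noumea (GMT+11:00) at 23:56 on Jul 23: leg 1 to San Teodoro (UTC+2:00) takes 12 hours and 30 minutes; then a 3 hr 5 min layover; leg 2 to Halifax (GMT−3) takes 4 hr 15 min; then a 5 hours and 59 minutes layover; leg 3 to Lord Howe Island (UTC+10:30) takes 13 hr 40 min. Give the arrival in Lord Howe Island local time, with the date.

14:55 on July 25

Convert departure to UTC: 23:56 − 11:00 = 12:56 UTC on Jul 23.
Add 12 hours 30 minutes leg 1 → 01:26 UTC (Jul 24).
Add 3 hours 5 minutes layover in San Teodoro → 04:31 UTC.
Add 4 hours 15 minutes leg 2 → 08:46 UTC.
Add 5 hours 59 minutes layover in Halifax → 14:45 UTC.
Add 13 hours and 40 minutes leg 3 → 04:25 UTC (Jul 25).
Lord Howe Island is UTC+10:30, so local arrival = 04:25 + 10:30 = 14:55 on Jul 25.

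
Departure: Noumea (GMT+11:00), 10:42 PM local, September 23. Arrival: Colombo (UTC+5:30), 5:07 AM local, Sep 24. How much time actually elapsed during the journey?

Departure in UTC: 10:42 PM − 11:00 = 11:42 AM on Sep 23.
Arrival in UTC: 5:07 AM − 5:30 = 11:37 PM on Sep 23.
Elapsed = 11:37 PM − 11:42 AM = 11 hours 55 minutes.

11 hours 55 minutes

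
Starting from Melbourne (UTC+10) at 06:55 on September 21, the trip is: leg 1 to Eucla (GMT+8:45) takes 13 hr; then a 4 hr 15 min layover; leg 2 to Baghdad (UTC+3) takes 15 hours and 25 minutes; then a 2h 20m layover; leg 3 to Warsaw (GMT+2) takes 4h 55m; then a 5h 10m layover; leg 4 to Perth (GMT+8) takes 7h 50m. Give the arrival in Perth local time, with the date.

09:50 on Sep 23

Convert departure to UTC: 06:55 − 10:00 = 20:55 UTC on Sep 20.
Add 13 hours leg 1 → 09:55 UTC (Sep 21).
Add 4 hours and 15 minutes layover in Eucla → 14:10 UTC.
Add 15 hours and 25 minutes leg 2 → 05:35 UTC (Sep 22).
Add 2 hours 20 minutes layover in Baghdad → 07:55 UTC.
Add 4 hours and 55 minutes leg 3 → 12:50 UTC.
Add 5 hours 10 minutes layover in Warsaw → 18:00 UTC.
Add 7 hours 50 minutes leg 4 → 01:50 UTC (Sep 23).
Perth is UTC+8:00, so local arrival = 01:50 + 8:00 = 09:50 on Sep 23.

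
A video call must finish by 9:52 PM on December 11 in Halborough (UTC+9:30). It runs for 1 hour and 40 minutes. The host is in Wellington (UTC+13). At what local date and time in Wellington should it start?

11:42 PM on Dec 11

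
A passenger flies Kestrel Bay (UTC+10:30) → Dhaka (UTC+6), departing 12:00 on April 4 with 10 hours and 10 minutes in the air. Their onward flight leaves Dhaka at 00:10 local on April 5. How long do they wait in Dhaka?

6 hours 30 minutes

Convert departure to UTC: 12:00 − 10:30 = 01:30 UTC on Apr 4.
Add 10 hours 10 minutes flight time → 11:40 UTC.
Dhaka is UTC+6:00, so local arrival = 11:40 + 6:00 = 17:40 on Apr 4.
Layover = 00:10 − 17:40 (+1 day) = 6 hours 30 minutes.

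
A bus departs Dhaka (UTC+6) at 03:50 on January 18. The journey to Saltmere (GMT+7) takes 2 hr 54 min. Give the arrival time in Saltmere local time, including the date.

07:44 on January 18

Saltmere is 1:00 ahead of Dhaka.
After 2 hours and 54 minutes it is 06:44 in Dhaka.
Shift by the zone difference: 06:44 + 1:00 = 07:44 on Jan 18 in Saltmere.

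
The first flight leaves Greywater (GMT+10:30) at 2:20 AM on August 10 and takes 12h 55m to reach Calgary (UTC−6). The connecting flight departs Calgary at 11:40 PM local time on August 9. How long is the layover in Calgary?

Convert departure to UTC: 2:20 AM − 10:30 = 3:50 PM UTC on Aug 9.
Add 12 hours and 55 minutes flight time → 4:45 AM UTC (Aug 10).
Calgary is UTC−6:00, so local arrival = 4:45 AM − 6:00 = 10:45 PM on Aug 9.
Layover = 11:40 PM − 10:45 PM = 55 minutes.

55 minutes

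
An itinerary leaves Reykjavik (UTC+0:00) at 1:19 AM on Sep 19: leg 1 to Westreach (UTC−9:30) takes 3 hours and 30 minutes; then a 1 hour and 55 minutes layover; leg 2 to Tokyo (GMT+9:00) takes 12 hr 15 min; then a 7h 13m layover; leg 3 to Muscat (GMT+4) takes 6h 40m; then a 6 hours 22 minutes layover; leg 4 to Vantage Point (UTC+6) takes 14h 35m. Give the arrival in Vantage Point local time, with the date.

11:49 AM on September 21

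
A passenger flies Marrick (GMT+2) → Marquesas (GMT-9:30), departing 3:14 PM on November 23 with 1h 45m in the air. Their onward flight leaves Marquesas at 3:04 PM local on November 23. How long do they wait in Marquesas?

9 hours 35 minutes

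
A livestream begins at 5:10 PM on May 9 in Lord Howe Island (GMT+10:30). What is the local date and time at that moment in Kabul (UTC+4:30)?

Kabul is 6:00 behind Lord Howe Island.
Shift by the zone difference: 5:10 PM − 6:00 = 11:10 AM on May 9 in Kabul.

11:10 AM on May 9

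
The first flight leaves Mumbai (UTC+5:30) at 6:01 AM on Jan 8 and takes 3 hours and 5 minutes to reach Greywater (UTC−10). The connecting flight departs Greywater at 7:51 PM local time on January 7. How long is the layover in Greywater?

2 hours 15 minutes

Convert departure to UTC: 6:01 AM − 5:30 = 12:31 AM UTC on Jan 8.
Add 3 hours and 5 minutes flight time → 3:36 AM UTC.
Greywater is UTC−10:00, so local arrival = 3:36 AM − 10:00 = 5:36 PM on Jan 7.
Layover = 7:51 PM − 5:36 PM = 2 hours 15 minutes.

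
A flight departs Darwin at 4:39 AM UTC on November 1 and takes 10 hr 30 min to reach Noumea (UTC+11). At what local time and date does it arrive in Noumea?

2:09 AM on November 2

Departure is given in UTC: 4:39 AM on Nov 1.
Add 10 hours and 30 minutes → 3:09 PM UTC.
Noumea is UTC+11:00: 3:09 PM + 11:00 = 2:09 AM on Nov 2.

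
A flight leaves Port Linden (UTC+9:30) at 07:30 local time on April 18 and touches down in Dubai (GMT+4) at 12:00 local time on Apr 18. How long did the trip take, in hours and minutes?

10 hours

Departure in UTC: 07:30 − 9:30 = 22:00 on Apr 17.
Arrival in UTC: 12:00 − 4:00 = 08:00 on Apr 18.
Elapsed = 08:00 − 22:00 (+1 day) = 10 hours.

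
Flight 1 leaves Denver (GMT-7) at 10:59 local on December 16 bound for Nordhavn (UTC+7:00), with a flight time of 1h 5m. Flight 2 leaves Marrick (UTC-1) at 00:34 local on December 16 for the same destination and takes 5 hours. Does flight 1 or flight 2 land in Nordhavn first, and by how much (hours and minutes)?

the second, by 12 hours 30 minutes

Flight 1 in UTC: 10:59 + 7:00 = 17:59 on Dec 16.
+1 hour and 5 minutes → arrive 19:04 UTC on Dec 16.
Flight 2 in UTC: 00:34 + 1:00 = 01:34 on Dec 16.
+5 hours → arrive 06:34 UTC on Dec 16.
Flight 2 lands earlier by 12 hours 30 minutes.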